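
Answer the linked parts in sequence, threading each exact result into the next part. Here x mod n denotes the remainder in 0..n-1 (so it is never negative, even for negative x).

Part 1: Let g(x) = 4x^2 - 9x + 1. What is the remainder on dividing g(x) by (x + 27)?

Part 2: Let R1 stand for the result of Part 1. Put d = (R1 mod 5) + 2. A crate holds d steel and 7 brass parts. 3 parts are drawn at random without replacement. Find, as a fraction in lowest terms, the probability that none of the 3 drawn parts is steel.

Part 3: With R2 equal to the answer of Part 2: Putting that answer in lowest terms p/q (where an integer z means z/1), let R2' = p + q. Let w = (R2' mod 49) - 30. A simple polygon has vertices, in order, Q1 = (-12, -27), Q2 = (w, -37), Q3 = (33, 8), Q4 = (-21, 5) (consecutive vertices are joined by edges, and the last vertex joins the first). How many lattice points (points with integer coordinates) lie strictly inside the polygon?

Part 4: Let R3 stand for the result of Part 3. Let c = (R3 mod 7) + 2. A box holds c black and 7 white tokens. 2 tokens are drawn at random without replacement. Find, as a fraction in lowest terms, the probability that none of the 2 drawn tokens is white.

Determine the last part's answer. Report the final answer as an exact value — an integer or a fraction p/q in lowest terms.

Part 1: remainder = value at the root: 4*(-27)^2 - 9*(-27)^1 + 1 = (2916) + (243) + (1) = 3160; answer 3160
Part 2: R1 = 3160; d = 2; total draws C(9,3) = 84; favorable C(7,3) = 35; P = 5/12; answer 5/12
Part 3: R2 = 5/12; threaded value p + q = 17; w = -13; cross terms: (-12*-37 - -13*-27)=93, (-13*8 - 33*-37)=1117, (33*5 - -21*8)=333, (-21*-27 - -12*5)=627; twice the area = |2170| = 2170; area = 1085; boundary points = 1 + 1 + 3 + 1 = 6; strictly interior points = area - boundary/2 + 1 = 1083; answer 1083
Part 4: R3 = 1083; c = 7; total draws C(14,2) = 91; favorable C(7,2) = 21; P = 3/13; answer 3/13

3/13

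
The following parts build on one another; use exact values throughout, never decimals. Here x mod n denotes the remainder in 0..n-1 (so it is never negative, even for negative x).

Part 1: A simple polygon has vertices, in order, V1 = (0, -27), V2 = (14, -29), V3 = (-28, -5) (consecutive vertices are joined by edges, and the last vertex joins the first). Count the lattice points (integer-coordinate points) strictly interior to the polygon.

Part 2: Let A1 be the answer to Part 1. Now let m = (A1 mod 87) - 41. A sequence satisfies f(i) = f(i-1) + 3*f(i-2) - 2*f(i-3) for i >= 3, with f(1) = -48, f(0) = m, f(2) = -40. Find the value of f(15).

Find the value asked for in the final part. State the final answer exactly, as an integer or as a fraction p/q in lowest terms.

Part 1: cross terms: (0*-29 - 14*-27)=378, (14*-5 - -28*-29)=-882, (-28*-27 - 0*-5)=756; twice the area = |252| = 252; area = 126; boundary points = 2 + 6 + 2 = 10; strictly interior points = area - boundary/2 + 1 = 122; answer 122
Part 2: A1 = 122; m = -6; f(3) = 1*(-40) + 3*(-48) - 2*(-6) = -172; iterating: f(3)=-172, f(4)=-196, f(5)=-632, f(6)=-876, f(7)=-2380, f(8)=-3744, f(9)=-9132, f(10)=-15604, f(11)=-35512, f(12)=-64060, f(13)=-139388, f(14)=-260544, f(15)=-550588; answer -550588

-550588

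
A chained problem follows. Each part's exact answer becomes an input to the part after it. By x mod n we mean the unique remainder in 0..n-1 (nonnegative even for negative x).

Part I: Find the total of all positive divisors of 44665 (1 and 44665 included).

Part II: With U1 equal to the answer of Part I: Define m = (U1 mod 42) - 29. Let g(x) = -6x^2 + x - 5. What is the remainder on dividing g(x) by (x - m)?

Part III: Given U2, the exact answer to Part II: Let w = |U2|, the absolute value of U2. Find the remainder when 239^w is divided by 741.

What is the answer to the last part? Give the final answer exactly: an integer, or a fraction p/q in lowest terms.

Part I: 44665 = 5 * 8933; sigma = (1 + 5) * (1 + 8933) = 6 * 8934 = 53604; answer 53604
Part II: U1 = 53604; m = -17; remainder = value at the root: -6*(-17)^2 + 1*(-17)^1 - 5 = (-1734) + (-17) + (-5) = -1756; answer -1756
Part III: U2 = -1756; w = 1756; squarings mod 741: 239^1=239, 239^2=64, 239^4=391, 239^8=235, 239^16=391, 239^32=235, 239^64=391, 239^128=235, 239^256=391, 239^512=235, 239^1024=391; 239^1756 = 239^4 * 239^8 * 239^16 * 239^64 * 239^128 * 239^512 * 239^1024 = 391 (mod 741); answer 391

391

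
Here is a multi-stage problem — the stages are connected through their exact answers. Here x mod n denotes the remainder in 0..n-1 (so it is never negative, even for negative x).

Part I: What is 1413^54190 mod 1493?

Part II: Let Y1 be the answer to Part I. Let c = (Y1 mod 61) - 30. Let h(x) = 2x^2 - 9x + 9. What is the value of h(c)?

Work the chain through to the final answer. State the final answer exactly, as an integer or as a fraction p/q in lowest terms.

275

Part I: squarings mod 1493: 1413^1=1413, 1413^2=428, 1413^4=1038, 1413^8=991, 1413^16=1180, 1413^32=924, 1413^64=1273, 1413^128=624, 1413^256=1196, 1413^512=122, 1413^1024=1447, 1413^2048=623, 1413^4096=1442, 1413^8192=1108, 1413^16384=418, 1413^32768=43; 1413^54190 = 1413^2 * 1413^4 * 1413^8 * 1413^32 * 1413^128 * 1413^256 * 1413^512 * 1413^4096 * 1413^16384 * 1413^32768 = 776 (mod 1493); answer 776
Part II: Y1 = 776; c = 14; 2*(14)^2 - 9*(14)^1 + 9 = (392) + (-126) + (9) = 275; answer 275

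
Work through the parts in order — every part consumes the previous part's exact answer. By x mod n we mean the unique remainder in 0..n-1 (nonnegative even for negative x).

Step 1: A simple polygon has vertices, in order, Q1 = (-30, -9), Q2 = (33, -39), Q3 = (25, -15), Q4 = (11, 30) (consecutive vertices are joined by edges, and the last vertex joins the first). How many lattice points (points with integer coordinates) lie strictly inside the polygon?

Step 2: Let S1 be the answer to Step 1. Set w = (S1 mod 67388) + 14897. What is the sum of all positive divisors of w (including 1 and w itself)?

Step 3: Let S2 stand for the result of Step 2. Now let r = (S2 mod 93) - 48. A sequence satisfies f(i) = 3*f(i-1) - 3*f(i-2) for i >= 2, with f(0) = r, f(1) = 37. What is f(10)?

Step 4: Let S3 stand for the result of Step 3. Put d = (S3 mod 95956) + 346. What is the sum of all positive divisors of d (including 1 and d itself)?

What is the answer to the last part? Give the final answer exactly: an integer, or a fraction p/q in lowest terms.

103680

Step 1: cross terms: (-30*-39 - 33*-9)=1467, (33*-15 - 25*-39)=480, (25*30 - 11*-15)=915, (11*-9 - -30*30)=801; twice the area = |3663| = 3663; area = 3663/2; boundary points = 3 + 8 + 1 + 1 = 13; strictly interior points = area - boundary/2 + 1 = 1826; answer 1826
Step 2: S1 = 1826; w = 16723; 16723 = 7 * 2389; sigma = (1 + 7) * (1 + 2389) = 8 * 2390 = 19120; answer 19120
Step 3: S2 = 19120; r = 7; f(2) = 3*(37) - 3*(7) = 90; iterating: f(2)=90, f(3)=159, f(4)=207, f(5)=144, f(6)=-189, f(7)=-999, f(8)=-2430, f(9)=-4293, f(10)=-5589; answer -5589
Step 4: S3 = -5589; d = 90713; 90713 = 7 * 12959; sigma = (1 + 7) * (1 + 12959) = 8 * 12960 = 103680; answer 103680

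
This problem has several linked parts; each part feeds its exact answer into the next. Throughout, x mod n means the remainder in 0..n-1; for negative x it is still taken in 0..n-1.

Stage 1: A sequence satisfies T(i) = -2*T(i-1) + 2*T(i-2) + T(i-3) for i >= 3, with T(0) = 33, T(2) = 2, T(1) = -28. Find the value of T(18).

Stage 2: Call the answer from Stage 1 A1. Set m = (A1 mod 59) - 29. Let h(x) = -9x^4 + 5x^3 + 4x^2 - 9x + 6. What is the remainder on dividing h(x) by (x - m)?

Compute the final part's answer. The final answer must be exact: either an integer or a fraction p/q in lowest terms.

Stage 1: T(3) = -2*(2) + 2*(-28) + 1*(33) = -27; iterating: T(3)=-27, T(4)=30, T(5)=-112, T(6)=257, T(7)=-708, T(8)=1818, T(9)=-4795, T(10)=12518, T(11)=-32808, T(12)=85857, T(13)=-224812, T(14)=588530, T(15)=-1540827, T(16)=4033902, T(17)=-10560928, T(18)=27648833; answer 27648833
Stage 2: A1 = 27648833; m = -12; remainder = value at the root: -9*(-12)^4 + 5*(-12)^3 + 4*(-12)^2 - 9*(-12)^1 + 6 = (-186624) + (-8640) + (576) + (108) + (6) = -194574; answer -194574

-194574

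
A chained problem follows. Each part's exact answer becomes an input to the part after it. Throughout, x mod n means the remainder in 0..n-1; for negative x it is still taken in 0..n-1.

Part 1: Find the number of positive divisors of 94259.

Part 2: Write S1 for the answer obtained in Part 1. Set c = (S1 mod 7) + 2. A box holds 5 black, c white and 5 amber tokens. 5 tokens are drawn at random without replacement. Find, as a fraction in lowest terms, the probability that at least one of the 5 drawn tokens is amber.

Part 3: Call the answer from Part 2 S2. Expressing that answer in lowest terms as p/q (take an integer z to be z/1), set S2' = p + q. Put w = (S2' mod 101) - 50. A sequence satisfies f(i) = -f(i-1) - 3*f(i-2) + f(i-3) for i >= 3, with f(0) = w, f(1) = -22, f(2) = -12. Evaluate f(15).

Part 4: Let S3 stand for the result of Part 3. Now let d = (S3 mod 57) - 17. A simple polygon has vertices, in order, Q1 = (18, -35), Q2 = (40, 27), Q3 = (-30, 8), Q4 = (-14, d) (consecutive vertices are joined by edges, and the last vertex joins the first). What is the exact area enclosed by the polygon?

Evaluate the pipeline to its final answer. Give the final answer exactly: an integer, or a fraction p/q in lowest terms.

Part 1: 94259 = 11^2 * 19 * 41; number of divisors = (2+1) * (1+1) * (1+1) = 12; answer 12
Part 2: S1 = 12; c = 7; total draws C(17,5) = 6188; complement C(12,5) = 792; favorable 6188 - 792 = 5396; P = 1349/1547; answer 1349/1547
Part 3: S2 = 1349/1547; threaded value p + q = 2896; w = 18; f(3) = -1*(-12) - 3*(-22) + 1*(18) = 96; iterating: f(3)=96, f(4)=-82, f(5)=-218, f(6)=560, f(7)=12, f(8)=-1910, f(9)=2434, f(10)=3308, f(11)=-12520, f(12)=5030, f(13)=35838, f(14)=-63448, f(15)=-39036; answer -39036
Part 4: S3 = -39036; d = -8; cross terms: (18*27 - 40*-35)=1886, (40*8 - -30*27)=1130, (-30*-8 - -14*8)=352, (-14*-35 - 18*-8)=634; twice the area = |4002| = 4002; area = 2001; answer 2001

2001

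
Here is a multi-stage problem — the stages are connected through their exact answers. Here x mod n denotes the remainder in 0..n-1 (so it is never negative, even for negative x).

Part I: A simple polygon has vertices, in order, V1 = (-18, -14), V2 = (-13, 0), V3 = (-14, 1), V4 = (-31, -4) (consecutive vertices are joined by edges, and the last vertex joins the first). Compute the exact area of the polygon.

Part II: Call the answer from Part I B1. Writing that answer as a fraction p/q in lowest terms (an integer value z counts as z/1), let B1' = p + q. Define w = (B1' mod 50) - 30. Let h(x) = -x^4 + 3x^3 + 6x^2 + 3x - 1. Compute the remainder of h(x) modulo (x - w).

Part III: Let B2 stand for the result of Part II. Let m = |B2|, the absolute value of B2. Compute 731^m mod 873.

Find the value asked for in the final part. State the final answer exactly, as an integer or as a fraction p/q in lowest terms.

131

Part I: cross terms: (-18*0 - -13*-14)=-182, (-13*1 - -14*0)=-13, (-14*-4 - -31*1)=87, (-31*-14 - -18*-4)=362; twice the area = |254| = 254; area = 127; answer 127
Part II: B1 = 127; threaded value p + q = 128; w = -2; remainder = value at the root: -1*(-2)^4 + 3*(-2)^3 + 6*(-2)^2 + 3*(-2)^1 - 1 = (-16) + (-24) + (24) + (-6) + (-1) = -23; answer -23
Part III: B2 = -23; m = 23; squarings mod 873: 731^1=731, 731^2=85, 731^4=241, 731^8=463, 731^16=484; 731^23 = 731^1 * 731^2 * 731^4 * 731^16 = 131 (mod 873); answer 131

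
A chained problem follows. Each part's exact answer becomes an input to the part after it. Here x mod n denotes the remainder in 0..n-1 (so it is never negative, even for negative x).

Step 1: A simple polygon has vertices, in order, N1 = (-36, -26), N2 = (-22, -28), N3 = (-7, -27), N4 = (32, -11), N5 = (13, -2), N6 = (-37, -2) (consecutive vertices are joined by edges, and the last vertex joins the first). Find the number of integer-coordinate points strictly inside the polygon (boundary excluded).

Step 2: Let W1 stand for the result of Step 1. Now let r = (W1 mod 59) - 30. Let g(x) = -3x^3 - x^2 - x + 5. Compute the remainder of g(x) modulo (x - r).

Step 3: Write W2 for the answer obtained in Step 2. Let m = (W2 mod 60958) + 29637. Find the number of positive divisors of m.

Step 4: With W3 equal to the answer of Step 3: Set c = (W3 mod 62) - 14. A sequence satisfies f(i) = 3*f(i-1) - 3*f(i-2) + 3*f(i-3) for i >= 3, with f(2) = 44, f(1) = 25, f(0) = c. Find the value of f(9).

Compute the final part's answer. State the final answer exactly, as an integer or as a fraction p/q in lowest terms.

Step 1: cross terms: (-36*-28 - -22*-26)=436, (-22*-27 - -7*-28)=398, (-7*-11 - 32*-27)=941, (32*-2 - 13*-11)=79, (13*-2 - -37*-2)=-100, (-37*-26 - -36*-2)=890; twice the area = |2644| = 2644; area = 1322; boundary points = 2 + 1 + 1 + 1 + 50 + 1 = 56; strictly interior points = area - boundary/2 + 1 = 1295; answer 1295
Step 2: W1 = 1295; r = 26; remainder = value at the root: -3*(26)^3 - 1*(26)^2 - 1*(26)^1 + 5 = (-52728) + (-676) + (-26) + (5) = -53425; answer -53425
Step 3: W2 = -53425; m = 37170; 37170 = 2 * 3^2 * 5 * 7 * 59; number of divisors = (1+1) * (2+1) * (1+1) * (1+1) * (1+1) = 48; answer 48
Step 4: W3 = 48; c = 34; f(3) = 3*(44) - 3*(25) + 3*(34) = 159; iterating: f(3)=159, f(4)=420, f(5)=915, f(6)=1962, f(7)=4401, f(8)=10062, f(9)=22869; answer 22869

22869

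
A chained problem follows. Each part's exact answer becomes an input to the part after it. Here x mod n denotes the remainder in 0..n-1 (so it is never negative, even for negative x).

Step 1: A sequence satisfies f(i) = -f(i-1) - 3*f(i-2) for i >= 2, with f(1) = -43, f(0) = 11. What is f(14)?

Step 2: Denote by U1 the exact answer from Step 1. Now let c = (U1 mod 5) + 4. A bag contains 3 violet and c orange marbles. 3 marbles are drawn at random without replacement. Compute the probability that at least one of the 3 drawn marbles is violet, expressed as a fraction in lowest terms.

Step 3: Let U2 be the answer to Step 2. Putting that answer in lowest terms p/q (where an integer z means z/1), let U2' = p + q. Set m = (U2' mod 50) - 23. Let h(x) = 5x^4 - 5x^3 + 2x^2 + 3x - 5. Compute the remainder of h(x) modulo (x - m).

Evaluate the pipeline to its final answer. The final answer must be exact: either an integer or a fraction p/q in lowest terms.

13792

Step 1: f(2) = -1*(-43) - 3*(11) = 10; iterating: f(2)=10, f(3)=119, f(4)=-149, f(5)=-208, f(6)=655, f(7)=-31, f(8)=-1934, f(9)=2027, f(10)=3775, f(11)=-9856, f(12)=-1469, f(13)=31037, f(14)=-26630; answer -26630
Step 2: U1 = -26630; c = 4; total draws C(7,3) = 35; complement C(4,3) = 4; favorable 35 - 4 = 31; P = 31/35; answer 31/35
Step 3: U2 = 31/35; threaded value p + q = 66; m = -7; remainder = value at the root: 5*(-7)^4 - 5*(-7)^3 + 2*(-7)^2 + 3*(-7)^1 - 5 = (12005) + (1715) + (98) + (-21) + (-5) = 13792; answer 13792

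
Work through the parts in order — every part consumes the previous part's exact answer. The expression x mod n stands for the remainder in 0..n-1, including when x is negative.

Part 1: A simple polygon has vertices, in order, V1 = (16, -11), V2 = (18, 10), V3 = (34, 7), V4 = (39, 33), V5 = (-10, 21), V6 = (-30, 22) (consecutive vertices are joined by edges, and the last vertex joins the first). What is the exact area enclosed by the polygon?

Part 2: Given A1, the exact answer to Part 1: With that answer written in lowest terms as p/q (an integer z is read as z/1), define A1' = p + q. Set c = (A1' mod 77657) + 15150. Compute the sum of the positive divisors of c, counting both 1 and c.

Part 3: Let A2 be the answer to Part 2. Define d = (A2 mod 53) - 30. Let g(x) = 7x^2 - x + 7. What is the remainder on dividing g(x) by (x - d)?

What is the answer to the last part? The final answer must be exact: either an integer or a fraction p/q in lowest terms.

2787

Part 1: cross terms: (16*10 - 18*-11)=358, (18*7 - 34*10)=-214, (34*33 - 39*7)=849, (39*21 - -10*33)=1149, (-10*22 - -30*21)=410, (-30*-11 - 16*22)=-22; twice the area = |2530| = 2530; area = 1265; answer 1265
Part 2: A1 = 1265; threaded value p + q = 1266; c = 16416; 16416 = 2^5 * 3^3 * 19; sigma = (1 + 2 + 4 + 8 + 16 + 32) * (1 + 3 + 9 + 27) * (1 + 19) = 63 * 40 * 20 = 50400; answer 50400
Part 3: A2 = 50400; d = 20; remainder = value at the root: 7*(20)^2 - 1*(20)^1 + 7 = (2800) + (-20) + (7) = 2787; answer 2787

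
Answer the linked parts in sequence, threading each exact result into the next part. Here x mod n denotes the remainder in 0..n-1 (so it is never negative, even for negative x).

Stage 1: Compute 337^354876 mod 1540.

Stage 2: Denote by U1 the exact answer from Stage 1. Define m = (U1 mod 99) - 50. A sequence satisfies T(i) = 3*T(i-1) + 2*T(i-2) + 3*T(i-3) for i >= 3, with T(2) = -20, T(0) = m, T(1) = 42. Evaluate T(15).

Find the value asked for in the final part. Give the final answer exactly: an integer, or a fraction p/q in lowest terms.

Stage 1: squarings mod 1540: 337^1=337, 337^2=1149, 337^4=421, 337^8=141, 337^16=1401, 337^32=841, 337^64=421, 337^128=141, 337^256=1401, 337^512=841, 337^1024=421, 337^2048=141, 337^4096=1401, 337^8192=841, 337^16384=421, 337^32768=141, 337^65536=1401, 337^131072=841, 337^262144=421; 337^354876 = 337^4 * 337^8 * 337^16 * 337^32 * 337^512 * 337^2048 * 337^8192 * 337^16384 * 337^65536 * 337^262144 = 1401 (mod 1540); answer 1401
Stage 2: U1 = 1401; m = -35; T(3) = 3*(-20) + 2*(42) + 3*(-35) = -81; iterating: T(3)=-81, T(4)=-157, T(5)=-693, T(6)=-2636, T(7)=-9765, T(8)=-36646, T(9)=-137376, T(10)=-514715, T(11)=-1928835, T(12)=-7228063, T(13)=-27086004, T(14)=-101500643, T(15)=-380358126; answer -380358126

-380358126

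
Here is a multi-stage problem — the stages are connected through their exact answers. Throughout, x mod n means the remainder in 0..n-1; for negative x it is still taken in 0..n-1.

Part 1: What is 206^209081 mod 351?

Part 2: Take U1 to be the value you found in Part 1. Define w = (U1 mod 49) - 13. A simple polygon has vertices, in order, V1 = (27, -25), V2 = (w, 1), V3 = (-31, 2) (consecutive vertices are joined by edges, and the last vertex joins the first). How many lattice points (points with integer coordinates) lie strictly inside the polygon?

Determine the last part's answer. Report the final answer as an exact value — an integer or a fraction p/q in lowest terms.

Part 1: squarings mod 351: 206^1=206, 206^2=316, 206^4=172, 206^8=100, 206^16=172, 206^32=100, 206^64=172, 206^128=100, 206^256=172, 206^512=100, 206^1024=172, 206^2048=100, 206^4096=172, 206^8192=100, 206^16384=172, 206^32768=100, 206^65536=172, 206^131072=100; 206^209081 = 206^1 * 206^8 * 206^16 * 206^32 * 206^128 * 206^4096 * 206^8192 * 206^65536 * 206^131072 = 332 (mod 351); answer 332
Part 2: U1 = 332; w = 25; cross terms: (27*1 - 25*-25)=652, (25*2 - -31*1)=81, (-31*-25 - 27*2)=721; twice the area = |1454| = 1454; area = 727; boundary points = 2 + 1 + 1 = 4; strictly interior points = area - boundary/2 + 1 = 726; answer 726

726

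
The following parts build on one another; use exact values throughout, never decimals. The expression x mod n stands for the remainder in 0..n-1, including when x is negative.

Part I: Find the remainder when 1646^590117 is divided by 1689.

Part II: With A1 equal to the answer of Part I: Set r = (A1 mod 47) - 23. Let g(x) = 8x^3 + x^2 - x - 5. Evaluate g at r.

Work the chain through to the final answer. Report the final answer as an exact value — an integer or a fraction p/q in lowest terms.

Part I: squarings mod 1689: 1646^1=1646, 1646^2=160, 1646^4=265, 1646^8=976, 1646^16=1669, 1646^32=400, 1646^64=1234, 1646^128=967, 1646^256=1072, 1646^512=664, 1646^1024=67, 1646^2048=1111, 1646^4096=1351, 1646^8192=1081, 1646^16384=1462, 1646^32768=859, 1646^65536=1477, 1646^131072=1030, 1646^262144=208, 1646^524288=1039; 1646^590117 = 1646^1 * 1646^4 * 1646^32 * 1646^256 * 1646^65536 * 1646^524288 = 860 (mod 1689); answer 860
Part II: A1 = 860; r = -9; 8*(-9)^3 + 1*(-9)^2 - 1*(-9)^1 - 5 = (-5832) + (81) + (9) + (-5) = -5747; answer -5747

-5747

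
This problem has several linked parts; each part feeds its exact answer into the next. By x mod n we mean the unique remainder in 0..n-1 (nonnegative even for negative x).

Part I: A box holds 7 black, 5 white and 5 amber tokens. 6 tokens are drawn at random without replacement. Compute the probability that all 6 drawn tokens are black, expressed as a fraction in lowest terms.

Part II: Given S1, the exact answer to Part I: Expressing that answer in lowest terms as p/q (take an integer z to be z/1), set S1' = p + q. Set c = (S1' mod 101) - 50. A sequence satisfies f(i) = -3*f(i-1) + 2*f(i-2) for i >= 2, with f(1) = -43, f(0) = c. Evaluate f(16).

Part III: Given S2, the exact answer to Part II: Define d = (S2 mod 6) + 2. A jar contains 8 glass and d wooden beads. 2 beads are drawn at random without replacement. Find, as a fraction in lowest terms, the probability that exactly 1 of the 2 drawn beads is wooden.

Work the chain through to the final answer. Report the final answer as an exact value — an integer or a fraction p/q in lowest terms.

Part I: total draws C(17,6) = 12376; favorable C(7,6) = 7; P = 1/1768; answer 1/1768
Part II: S1 = 1/1768; threaded value p + q = 1769; c = 2; f(2) = -3*(-43) + 2*(2) = 133; iterating: f(2)=133, f(3)=-485, f(4)=1721, f(5)=-6133, f(6)=21841, f(7)=-77789, f(8)=277049, f(9)=-986725, f(10)=3514273, f(11)=-12516269, f(12)=44577353, f(13)=-158764597, f(14)=565448497, f(15)=-2013874685, f(16)=7172521049; answer 7172521049
Part III: S2 = 7172521049; d = 7; total draws C(15,2) = 105; favorable C(7,1)*C(8,1) = 56; P = 8/15; answer 8/15

8/15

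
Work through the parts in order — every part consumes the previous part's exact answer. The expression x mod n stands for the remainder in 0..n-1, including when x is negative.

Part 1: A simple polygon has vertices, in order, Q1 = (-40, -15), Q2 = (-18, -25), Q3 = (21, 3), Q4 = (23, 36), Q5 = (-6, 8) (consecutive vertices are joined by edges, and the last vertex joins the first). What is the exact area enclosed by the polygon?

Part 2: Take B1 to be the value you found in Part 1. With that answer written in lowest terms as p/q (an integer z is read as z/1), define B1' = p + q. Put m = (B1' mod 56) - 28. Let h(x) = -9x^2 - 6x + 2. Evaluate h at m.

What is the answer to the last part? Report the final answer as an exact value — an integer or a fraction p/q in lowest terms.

Part 1: cross terms: (-40*-25 - -18*-15)=730, (-18*3 - 21*-25)=471, (21*36 - 23*3)=687, (23*8 - -6*36)=400, (-6*-15 - -40*8)=410; twice the area = |2698| = 2698; area = 1349; answer 1349
Part 2: B1 = 1349; threaded value p + q = 1350; m = -22; -9*(-22)^2 - 6*(-22)^1 + 2 = (-4356) + (132) + (2) = -4222; answer -4222

-4222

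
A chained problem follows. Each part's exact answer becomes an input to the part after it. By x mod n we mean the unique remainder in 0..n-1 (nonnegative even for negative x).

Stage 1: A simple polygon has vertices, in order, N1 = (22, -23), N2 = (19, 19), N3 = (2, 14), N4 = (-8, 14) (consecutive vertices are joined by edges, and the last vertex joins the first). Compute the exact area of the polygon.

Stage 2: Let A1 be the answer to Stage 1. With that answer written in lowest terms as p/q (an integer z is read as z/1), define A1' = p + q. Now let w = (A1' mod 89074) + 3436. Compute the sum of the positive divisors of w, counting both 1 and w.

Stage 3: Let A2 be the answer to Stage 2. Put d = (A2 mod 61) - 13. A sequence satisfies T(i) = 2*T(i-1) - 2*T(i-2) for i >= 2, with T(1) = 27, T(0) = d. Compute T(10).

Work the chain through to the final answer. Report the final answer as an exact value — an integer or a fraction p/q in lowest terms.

Stage 1: cross terms: (22*19 - 19*-23)=855, (19*14 - 2*19)=228, (2*14 - -8*14)=140, (-8*-23 - 22*14)=-124; twice the area = |1099| = 1099; area = 1099/2; answer 1099/2
Stage 2: A1 = 1099/2; threaded value p + q = 1101; w = 4537; 4537 = 13 * 349; sigma = (1 + 13) * (1 + 349) = 14 * 350 = 4900; answer 4900
Stage 3: A2 = 4900; d = 7; T(2) = 2*(27) - 2*(7) = 40; iterating: T(2)=40, T(3)=26, T(4)=-28, T(5)=-108, T(6)=-160, T(7)=-104, T(8)=112, T(9)=432, T(10)=640; answer 640

640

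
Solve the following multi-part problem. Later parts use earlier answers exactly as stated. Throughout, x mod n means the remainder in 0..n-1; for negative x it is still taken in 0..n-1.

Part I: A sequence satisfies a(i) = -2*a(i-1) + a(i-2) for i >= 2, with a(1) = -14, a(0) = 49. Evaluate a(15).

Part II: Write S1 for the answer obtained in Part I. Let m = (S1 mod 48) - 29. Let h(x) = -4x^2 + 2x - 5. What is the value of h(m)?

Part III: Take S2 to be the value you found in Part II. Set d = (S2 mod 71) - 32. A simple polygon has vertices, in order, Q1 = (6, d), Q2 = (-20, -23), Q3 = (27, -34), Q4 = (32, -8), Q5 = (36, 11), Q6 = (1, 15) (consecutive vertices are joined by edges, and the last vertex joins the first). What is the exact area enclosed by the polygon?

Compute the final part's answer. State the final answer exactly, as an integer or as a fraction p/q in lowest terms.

Part I: a(2) = -2*(-14) + 1*(49) = 77; iterating: a(2)=77, a(3)=-168, a(4)=413, a(5)=-994, a(6)=2401, a(7)=-5796, a(8)=13993, a(9)=-33782, a(10)=81557, a(11)=-196896, a(12)=475349, a(13)=-1147594, a(14)=2770537, a(15)=-6688668; answer -6688668
Part II: S1 = -6688668; m = 7; -4*(7)^2 + 2*(7)^1 - 5 = (-196) + (14) + (-5) = -187; answer -187
Part III: S2 = -187; d = -6; cross terms: (6*-23 - -20*-6)=-258, (-20*-34 - 27*-23)=1301, (27*-8 - 32*-34)=872, (32*11 - 36*-8)=640, (36*15 - 1*11)=529, (1*-6 - 6*15)=-96; twice the area = |2988| = 2988; area = 1494; answer 1494

1494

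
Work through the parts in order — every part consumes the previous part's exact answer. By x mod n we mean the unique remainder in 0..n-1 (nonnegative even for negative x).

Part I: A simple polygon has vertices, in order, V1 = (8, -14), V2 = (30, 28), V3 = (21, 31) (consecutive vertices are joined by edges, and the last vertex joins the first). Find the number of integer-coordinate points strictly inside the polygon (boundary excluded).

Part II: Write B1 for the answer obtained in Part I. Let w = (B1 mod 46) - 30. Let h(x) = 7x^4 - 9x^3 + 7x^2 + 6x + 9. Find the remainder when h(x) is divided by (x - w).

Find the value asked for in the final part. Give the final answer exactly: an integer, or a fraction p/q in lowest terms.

7425

Part I: cross terms: (8*28 - 30*-14)=644, (30*31 - 21*28)=342, (21*-14 - 8*31)=-542; twice the area = |444| = 444; area = 222; boundary points = 2 + 3 + 1 = 6; strictly interior points = area - boundary/2 + 1 = 220; answer 220
Part II: B1 = 220; w = 6; remainder = value at the root: 7*(6)^4 - 9*(6)^3 + 7*(6)^2 + 6*(6)^1 + 9 = (9072) + (-1944) + (252) + (36) + (9) = 7425; answer 7425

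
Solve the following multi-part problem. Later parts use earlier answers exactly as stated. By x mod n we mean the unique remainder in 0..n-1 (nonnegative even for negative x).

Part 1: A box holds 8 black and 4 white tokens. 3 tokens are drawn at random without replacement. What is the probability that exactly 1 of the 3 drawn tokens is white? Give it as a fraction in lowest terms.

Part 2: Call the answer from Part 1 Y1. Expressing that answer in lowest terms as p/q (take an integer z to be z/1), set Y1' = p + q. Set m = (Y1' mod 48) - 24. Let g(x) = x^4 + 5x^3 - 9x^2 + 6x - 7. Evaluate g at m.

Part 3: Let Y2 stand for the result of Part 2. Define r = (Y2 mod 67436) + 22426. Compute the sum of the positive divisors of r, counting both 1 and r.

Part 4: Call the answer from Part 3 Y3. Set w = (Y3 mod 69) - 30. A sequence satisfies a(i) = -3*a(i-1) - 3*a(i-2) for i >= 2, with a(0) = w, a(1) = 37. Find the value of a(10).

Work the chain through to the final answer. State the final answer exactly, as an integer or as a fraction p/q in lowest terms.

Part 1: total draws C(12,3) = 220; favorable C(4,1)*C(8,2) = 112; P = 28/55; answer 28/55
Part 2: Y1 = 28/55; threaded value p + q = 83; m = 11; 1*(11)^4 + 5*(11)^3 - 9*(11)^2 + 6*(11)^1 - 7 = (14641) + (6655) + (-1089) + (66) + (-7) = 20266; answer 20266
Part 3: Y2 = 20266; r = 42692; 42692 = 2^2 * 13 * 821; sigma = (1 + 2 + 4) * (1 + 13) * (1 + 821) = 7 * 14 * 822 = 80556; answer 80556
Part 4: Y3 = 80556; w = 3; a(2) = -3*(37) - 3*(3) = -120; iterating: a(2)=-120, a(3)=249, a(4)=-387, a(5)=414, a(6)=-81, a(7)=-999, a(8)=3240, a(9)=-6723, a(10)=10449; answer 10449

10449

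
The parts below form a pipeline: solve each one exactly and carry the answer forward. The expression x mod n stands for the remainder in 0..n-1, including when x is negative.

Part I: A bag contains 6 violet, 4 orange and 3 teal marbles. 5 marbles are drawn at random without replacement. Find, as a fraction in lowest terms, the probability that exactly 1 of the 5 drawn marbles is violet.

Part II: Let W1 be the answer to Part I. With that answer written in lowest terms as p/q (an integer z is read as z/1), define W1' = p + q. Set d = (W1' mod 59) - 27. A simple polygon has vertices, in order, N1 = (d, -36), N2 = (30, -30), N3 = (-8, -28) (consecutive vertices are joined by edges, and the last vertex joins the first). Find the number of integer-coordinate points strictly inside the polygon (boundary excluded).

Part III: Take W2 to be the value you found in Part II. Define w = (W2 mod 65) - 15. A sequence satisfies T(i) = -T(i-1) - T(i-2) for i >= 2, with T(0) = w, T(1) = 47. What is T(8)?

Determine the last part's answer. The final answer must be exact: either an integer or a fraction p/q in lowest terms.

Part I: total draws C(13,5) = 1287; favorable C(6,1)*C(7,4) = 210; P = 70/429; answer 70/429
Part II: W1 = 70/429; threaded value p + q = 499; d = 0; cross terms: (0*-30 - 30*-36)=1080, (30*-28 - -8*-30)=-1080, (-8*-36 - 0*-28)=288; twice the area = |288| = 288; area = 144; boundary points = 6 + 2 + 8 = 16; strictly interior points = area - boundary/2 + 1 = 137; answer 137
Part III: W2 = 137; w = -8; T(2) = -1*(47) - 1*(-8) = -39; iterating: T(2)=-39, T(3)=-8, T(4)=47, T(5)=-39, T(6)=-8, T(7)=47, T(8)=-39; answer -39

-39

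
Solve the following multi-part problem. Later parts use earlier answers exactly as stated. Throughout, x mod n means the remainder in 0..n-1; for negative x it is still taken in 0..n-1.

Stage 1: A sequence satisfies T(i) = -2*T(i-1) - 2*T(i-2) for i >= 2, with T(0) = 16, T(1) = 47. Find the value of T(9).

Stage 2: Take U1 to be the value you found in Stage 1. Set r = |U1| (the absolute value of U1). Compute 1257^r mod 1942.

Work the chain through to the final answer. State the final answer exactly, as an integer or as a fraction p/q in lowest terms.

1057

Stage 1: T(2) = -2*(47) - 2*(16) = -126; iterating: T(2)=-126, T(3)=158, T(4)=-64, T(5)=-188, T(6)=504, T(7)=-632, T(8)=256, T(9)=752; answer 752
Stage 2: U1 = 752; r = 752; squarings mod 1942: 1257^1=1257, 1257^2=1203, 1257^4=419, 1257^8=781, 1257^16=173, 1257^32=799, 1257^64=1425, 1257^128=1235, 1257^256=755, 1257^512=1019; 1257^752 = 1257^16 * 1257^32 * 1257^64 * 1257^128 * 1257^512 = 1057 (mod 1942); answer 1057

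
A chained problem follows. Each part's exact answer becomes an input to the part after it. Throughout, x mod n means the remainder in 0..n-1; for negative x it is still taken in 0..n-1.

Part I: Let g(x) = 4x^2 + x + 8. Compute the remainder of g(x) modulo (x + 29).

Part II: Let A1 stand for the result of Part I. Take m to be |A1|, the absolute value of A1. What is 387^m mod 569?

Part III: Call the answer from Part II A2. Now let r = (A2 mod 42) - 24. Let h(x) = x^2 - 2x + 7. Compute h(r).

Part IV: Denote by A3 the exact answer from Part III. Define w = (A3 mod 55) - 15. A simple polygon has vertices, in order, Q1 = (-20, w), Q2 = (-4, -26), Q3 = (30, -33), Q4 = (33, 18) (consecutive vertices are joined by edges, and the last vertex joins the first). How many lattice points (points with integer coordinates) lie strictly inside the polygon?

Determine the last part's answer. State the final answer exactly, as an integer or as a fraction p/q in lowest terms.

1801

Part I: remainder = value at the root: 4*(-29)^2 + 1*(-29)^1 + 8 = (3364) + (-29) + (8) = 3343; answer 3343
Part II: A1 = 3343; m = 3343; squarings mod 569: 387^1=387, 387^2=122, 387^4=90, 387^8=134, 387^16=317, 387^32=345, 387^64=104, 387^128=5, 387^256=25, 387^512=56, 387^1024=291, 387^2048=469; 387^3343 = 387^1 * 387^2 * 387^4 * 387^8 * 387^256 * 387^1024 * 387^2048 = 260 (mod 569); answer 260
Part III: A2 = 260; r = -16; 1*(-16)^2 - 2*(-16)^1 + 7 = (256) + (32) + (7) = 295; answer 295
Part IV: A3 = 295; w = 5; cross terms: (-20*-26 - -4*5)=540, (-4*-33 - 30*-26)=912, (30*18 - 33*-33)=1629, (33*5 - -20*18)=525; twice the area = |3606| = 3606; area = 1803; boundary points = 1 + 1 + 3 + 1 = 6; strictly interior points = area - boundary/2 + 1 = 1801; answer 1801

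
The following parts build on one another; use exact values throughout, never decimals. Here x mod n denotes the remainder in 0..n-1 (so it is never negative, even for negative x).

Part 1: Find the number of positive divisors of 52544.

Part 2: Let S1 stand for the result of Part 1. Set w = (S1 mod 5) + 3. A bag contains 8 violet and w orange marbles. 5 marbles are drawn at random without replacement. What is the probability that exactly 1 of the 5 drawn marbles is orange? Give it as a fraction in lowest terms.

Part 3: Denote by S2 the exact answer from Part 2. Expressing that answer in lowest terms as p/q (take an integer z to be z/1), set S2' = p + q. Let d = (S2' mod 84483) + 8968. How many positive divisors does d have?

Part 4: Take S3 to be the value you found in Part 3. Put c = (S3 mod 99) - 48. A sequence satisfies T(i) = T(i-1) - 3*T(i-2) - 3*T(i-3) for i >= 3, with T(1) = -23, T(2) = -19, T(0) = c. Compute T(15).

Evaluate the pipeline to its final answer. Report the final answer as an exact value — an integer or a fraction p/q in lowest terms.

Part 1: 52544 = 2^6 * 821; number of divisors = (6+1) * (1+1) = 14; answer 14
Part 2: S1 = 14; w = 7; total draws C(15,5) = 3003; favorable C(7,1)*C(8,4) = 490; P = 70/429; answer 70/429
Part 3: S2 = 70/429; threaded value p + q = 499; d = 9467; 9467 is prime, so its only divisors are 1 and 9467; count = 2; answer 2
Part 4: S3 = 2; c = -46; T(3) = 1*(-19) - 3*(-23) - 3*(-46) = 188; iterating: T(3)=188, T(4)=314, T(5)=-193, T(6)=-1699, T(7)=-2062, T(8)=3614, T(9)=14897, T(10)=10241, T(11)=-45292, T(12)=-120706, T(13)=-15553, T(14)=482441, T(15)=891218; answer 891218

891218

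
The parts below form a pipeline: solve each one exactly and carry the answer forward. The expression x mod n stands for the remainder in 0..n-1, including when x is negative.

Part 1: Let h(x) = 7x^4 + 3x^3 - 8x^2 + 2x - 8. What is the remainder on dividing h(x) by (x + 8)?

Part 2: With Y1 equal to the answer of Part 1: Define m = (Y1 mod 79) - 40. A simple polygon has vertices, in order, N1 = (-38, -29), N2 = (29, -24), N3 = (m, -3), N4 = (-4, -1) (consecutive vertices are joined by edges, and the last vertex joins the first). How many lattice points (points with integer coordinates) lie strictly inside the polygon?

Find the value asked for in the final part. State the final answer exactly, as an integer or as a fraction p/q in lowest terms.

1048

Part 1: remainder = value at the root: 7*(-8)^4 + 3*(-8)^3 - 8*(-8)^2 + 2*(-8)^1 - 8 = (28672) + (-1536) + (-512) + (-16) + (-8) = 26600; answer 26600
Part 2: Y1 = 26600; m = 16; cross terms: (-38*-24 - 29*-29)=1753, (29*-3 - 16*-24)=297, (16*-1 - -4*-3)=-28, (-4*-29 - -38*-1)=78; twice the area = |2100| = 2100; area = 1050; boundary points = 1 + 1 + 2 + 2 = 6; strictly interior points = area - boundary/2 + 1 = 1048; answer 1048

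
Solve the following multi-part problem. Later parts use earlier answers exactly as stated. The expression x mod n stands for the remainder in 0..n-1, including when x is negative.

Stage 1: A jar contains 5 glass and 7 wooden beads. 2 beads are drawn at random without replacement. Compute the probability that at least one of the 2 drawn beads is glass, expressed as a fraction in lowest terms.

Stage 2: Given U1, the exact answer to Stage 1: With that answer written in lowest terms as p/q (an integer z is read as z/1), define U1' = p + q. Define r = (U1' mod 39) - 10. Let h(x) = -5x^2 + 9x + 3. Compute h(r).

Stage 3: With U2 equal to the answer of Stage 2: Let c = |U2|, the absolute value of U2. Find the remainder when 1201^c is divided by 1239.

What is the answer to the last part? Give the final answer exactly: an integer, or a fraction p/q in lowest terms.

358

Stage 1: total draws C(12,2) = 66; complement C(7,2) = 21; favorable 66 - 21 = 45; P = 15/22; answer 15/22
Stage 2: U1 = 15/22; threaded value p + q = 37; r = 27; -5*(27)^2 + 9*(27)^1 + 3 = (-3645) + (243) + (3) = -3399; answer -3399
Stage 3: U2 = -3399; c = 3399; squarings mod 1239: 1201^1=1201, 1201^2=205, 1201^4=1138, 1201^8=289, 1201^16=508, 1201^32=352, 1201^64=4, 1201^128=16, 1201^256=256, 1201^512=1108, 1201^1024=1054, 1201^2048=772; 1201^3399 = 1201^1 * 1201^2 * 1201^4 * 1201^64 * 1201^256 * 1201^1024 * 1201^2048 = 358 (mod 1239); answer 358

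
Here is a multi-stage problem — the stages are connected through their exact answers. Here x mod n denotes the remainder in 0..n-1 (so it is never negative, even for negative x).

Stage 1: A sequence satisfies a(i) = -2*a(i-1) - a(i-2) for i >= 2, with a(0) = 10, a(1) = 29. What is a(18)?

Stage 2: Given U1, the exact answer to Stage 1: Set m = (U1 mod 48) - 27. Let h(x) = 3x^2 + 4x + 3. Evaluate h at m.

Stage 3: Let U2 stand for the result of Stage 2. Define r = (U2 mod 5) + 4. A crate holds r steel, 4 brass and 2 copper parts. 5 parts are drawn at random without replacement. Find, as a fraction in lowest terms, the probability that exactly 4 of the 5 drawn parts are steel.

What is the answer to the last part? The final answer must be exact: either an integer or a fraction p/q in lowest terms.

1/42

Stage 1: a(2) = -2*(29) - 1*(10) = -68; iterating: a(2)=-68, a(3)=107, a(4)=-146, a(5)=185, a(6)=-224, a(7)=263, a(8)=-302, a(9)=341, a(10)=-380, a(11)=419, a(12)=-458, a(13)=497, a(14)=-536, a(15)=575, a(16)=-614, a(17)=653, a(18)=-692; answer -692
Stage 2: U1 = -692; m = 1; 3*(1)^2 + 4*(1)^1 + 3 = (3) + (4) + (3) = 10; answer 10
Stage 3: U2 = 10; r = 4; total draws C(10,5) = 252; favorable C(4,4)*C(6,1) = 6; P = 1/42; answer 1/42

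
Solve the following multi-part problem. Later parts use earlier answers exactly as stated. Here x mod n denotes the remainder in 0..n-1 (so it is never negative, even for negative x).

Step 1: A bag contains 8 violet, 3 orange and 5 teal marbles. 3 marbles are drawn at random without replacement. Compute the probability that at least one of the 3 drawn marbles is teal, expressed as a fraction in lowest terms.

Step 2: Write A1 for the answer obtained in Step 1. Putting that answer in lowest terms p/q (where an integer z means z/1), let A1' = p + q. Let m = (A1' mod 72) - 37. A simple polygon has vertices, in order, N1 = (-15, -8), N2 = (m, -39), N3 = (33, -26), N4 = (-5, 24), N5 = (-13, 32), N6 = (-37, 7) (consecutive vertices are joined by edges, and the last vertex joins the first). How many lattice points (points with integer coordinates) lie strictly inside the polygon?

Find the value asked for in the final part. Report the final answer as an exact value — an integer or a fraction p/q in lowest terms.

Step 1: total draws C(16,3) = 560; complement C(11,3) = 165; favorable 560 - 165 = 395; P = 79/112; answer 79/112
Step 2: A1 = 79/112; threaded value p + q = 191; m = 10; cross terms: (-15*-39 - 10*-8)=665, (10*-26 - 33*-39)=1027, (33*24 - -5*-26)=662, (-5*32 - -13*24)=152, (-13*7 - -37*32)=1093, (-37*-8 - -15*7)=401; twice the area = |4000| = 4000; area = 2000; boundary points = 1 + 1 + 2 + 8 + 1 + 1 = 14; strictly interior points = area - boundary/2 + 1 = 1994; answer 1994

1994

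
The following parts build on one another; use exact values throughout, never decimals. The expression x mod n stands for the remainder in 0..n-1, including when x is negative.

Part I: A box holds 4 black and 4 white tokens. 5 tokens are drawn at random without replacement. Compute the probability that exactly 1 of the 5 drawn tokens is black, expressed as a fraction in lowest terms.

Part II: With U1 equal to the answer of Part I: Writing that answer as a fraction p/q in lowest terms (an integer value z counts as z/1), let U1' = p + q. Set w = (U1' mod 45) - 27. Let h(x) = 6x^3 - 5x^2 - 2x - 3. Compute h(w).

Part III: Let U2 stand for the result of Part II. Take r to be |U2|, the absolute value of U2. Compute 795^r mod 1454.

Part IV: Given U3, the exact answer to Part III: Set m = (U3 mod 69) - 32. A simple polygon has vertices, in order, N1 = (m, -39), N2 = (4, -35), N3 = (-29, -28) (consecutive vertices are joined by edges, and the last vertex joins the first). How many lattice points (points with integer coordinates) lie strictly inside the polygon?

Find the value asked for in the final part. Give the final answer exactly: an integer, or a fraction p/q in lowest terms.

55

Part I: total draws C(8,5) = 56; favorable C(4,1)*C(4,4) = 4; P = 1/14; answer 1/14
Part II: U1 = 1/14; threaded value p + q = 15; w = -12; 6*(-12)^3 - 5*(-12)^2 - 2*(-12)^1 - 3 = (-10368) + (-720) + (24) + (-3) = -11067; answer -11067
Part III: U2 = -11067; r = 11067; squarings mod 1454: 795^1=795, 795^2=989, 795^4=1033, 795^8=1307, 795^16=1253, 795^32=1143, 795^64=757, 795^128=173, 795^256=849, 795^512=1071, 795^1024=1289, 795^2048=1053, 795^4096=861, 795^8192=1235; 795^11067 = 795^1 * 795^2 * 795^8 * 795^16 * 795^32 * 795^256 * 795^512 * 795^2048 * 795^8192 = 729 (mod 1454); answer 729
Part IV: U3 = 729; m = 7; cross terms: (7*-35 - 4*-39)=-89, (4*-28 - -29*-35)=-1127, (-29*-39 - 7*-28)=1327; twice the area = |111| = 111; area = 111/2; boundary points = 1 + 1 + 1 = 3; strictly interior points = area - boundary/2 + 1 = 55; answer 55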